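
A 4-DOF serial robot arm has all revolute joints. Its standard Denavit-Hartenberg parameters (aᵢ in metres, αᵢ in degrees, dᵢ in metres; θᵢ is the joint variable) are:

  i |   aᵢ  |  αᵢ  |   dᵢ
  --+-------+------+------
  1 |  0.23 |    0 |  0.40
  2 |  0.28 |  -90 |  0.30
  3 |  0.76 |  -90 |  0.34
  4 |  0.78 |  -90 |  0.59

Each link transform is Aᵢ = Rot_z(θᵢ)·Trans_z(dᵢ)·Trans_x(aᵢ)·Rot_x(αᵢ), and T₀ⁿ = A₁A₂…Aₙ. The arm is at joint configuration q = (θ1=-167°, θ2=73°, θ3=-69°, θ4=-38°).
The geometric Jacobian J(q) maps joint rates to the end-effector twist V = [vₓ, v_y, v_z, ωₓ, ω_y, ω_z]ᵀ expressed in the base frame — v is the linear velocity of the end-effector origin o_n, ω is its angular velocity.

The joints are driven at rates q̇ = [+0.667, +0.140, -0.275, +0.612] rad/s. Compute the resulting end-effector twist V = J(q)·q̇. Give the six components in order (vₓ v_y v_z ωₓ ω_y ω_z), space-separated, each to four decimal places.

0.7841 0.6516 0.5613 -0.3142 -0.5508 0.5877

o_n = [0.5018, -1.4292, 1.7719]
J₁: ẑ×o_n = [1.4292, 0.5018, -0.0000], ω = ẑ
J2: z=[0.0000, 0.0000, 1.0000] o=[-0.2241, -0.0517, 0.4000] → [1.3774, 0.7259, -0.0000, 0.0000, 0.0000, 1.0000]
J3: z=[0.9976, -0.0698, 0.0000] o=[-0.2436, -0.3311, 0.7000] → [-0.0748, -1.0693, -1.0434, 0.9976, -0.0698, 0.0000]
J4: z=[-0.0651, -0.9313, -0.3584] o=[0.0765, -0.6265, 1.4095] → [-0.6252, -0.1288, 0.4483, -0.0651, -0.9313, -0.3584]
V = J·q̇ = [0.7841, 0.6516, 0.5613, -0.3142, -0.5508, 0.5877]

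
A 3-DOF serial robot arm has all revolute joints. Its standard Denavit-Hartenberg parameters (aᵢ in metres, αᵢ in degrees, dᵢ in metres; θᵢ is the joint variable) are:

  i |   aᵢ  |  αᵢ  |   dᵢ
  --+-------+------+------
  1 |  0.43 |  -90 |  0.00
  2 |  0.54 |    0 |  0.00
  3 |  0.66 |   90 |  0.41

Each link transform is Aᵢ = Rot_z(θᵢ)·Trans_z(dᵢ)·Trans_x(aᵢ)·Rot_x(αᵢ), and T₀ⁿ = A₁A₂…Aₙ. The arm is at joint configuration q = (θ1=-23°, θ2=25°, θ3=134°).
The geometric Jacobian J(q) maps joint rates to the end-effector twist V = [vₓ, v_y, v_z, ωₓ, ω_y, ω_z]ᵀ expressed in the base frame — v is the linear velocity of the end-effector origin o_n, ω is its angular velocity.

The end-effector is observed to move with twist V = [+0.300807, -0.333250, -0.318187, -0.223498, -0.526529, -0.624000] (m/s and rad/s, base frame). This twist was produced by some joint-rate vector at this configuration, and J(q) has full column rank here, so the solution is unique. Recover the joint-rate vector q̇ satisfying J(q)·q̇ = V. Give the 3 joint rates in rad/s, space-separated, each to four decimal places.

o_n = [0.4393, 0.2589, -0.4647]
J₁: ẑ×o_n = [-0.2589, 0.4393, 0.0000], ω = ẑ
J2: z=[0.3907, 0.9205, 0.0000] o=[0.3958, -0.1680, 0.0000] → [-0.4278, 0.1816, 0.1268, 0.3907, 0.9205, 0.0000]
J3: z=[0.3907, 0.9205, 0.0000] o=[0.8463, -0.3592, -0.2282] → [-0.2177, 0.0924, 0.6162, 0.3907, 0.9205, 0.0000]
q̇ = J⁺·V = [-0.6240, -0.0700, -0.5020]

-0.6240 -0.0700 -0.5020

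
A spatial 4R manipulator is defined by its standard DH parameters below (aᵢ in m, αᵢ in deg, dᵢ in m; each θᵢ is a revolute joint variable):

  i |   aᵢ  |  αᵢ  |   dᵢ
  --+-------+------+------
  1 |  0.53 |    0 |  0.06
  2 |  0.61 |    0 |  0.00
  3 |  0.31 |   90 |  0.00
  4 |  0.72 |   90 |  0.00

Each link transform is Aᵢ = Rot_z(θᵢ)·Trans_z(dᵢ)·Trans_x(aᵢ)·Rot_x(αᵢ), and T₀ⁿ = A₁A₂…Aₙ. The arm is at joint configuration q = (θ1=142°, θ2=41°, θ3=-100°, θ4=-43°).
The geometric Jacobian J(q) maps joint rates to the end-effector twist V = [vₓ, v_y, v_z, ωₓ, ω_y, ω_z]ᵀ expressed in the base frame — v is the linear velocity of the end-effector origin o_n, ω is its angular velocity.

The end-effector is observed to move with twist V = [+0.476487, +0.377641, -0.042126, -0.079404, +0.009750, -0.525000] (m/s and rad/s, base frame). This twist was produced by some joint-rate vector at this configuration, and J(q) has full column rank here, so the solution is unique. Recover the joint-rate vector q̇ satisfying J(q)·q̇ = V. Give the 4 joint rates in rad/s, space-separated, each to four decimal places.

-0.2010 -0.4330 0.1090 -0.0800

o_n = [-0.9249, 1.1247, -0.4310]
J₁: ẑ×o_n = [-1.1247, -0.9249, 0.0000], ω = ẑ
J2: z=[0.0000, 0.0000, 1.0000] o=[-0.4176, 0.3263, 0.0600] → [-0.7984, -0.5072, 0.0000, 0.0000, 0.0000, 1.0000]
J3: z=[0.0000, 0.0000, 1.0000] o=[-1.0268, 0.2944, 0.0600] → [-0.8303, 0.1020, 0.0000, 0.0000, 0.0000, 1.0000]
J4: z=[0.9925, -0.1219, 0.0000] o=[-0.9890, 0.6021, 0.0600] → [0.0598, 0.4874, 0.5266, 0.9925, -0.1219, 0.0000]
q̇ = J⁺·V = [-0.2010, -0.4330, 0.1090, -0.0800]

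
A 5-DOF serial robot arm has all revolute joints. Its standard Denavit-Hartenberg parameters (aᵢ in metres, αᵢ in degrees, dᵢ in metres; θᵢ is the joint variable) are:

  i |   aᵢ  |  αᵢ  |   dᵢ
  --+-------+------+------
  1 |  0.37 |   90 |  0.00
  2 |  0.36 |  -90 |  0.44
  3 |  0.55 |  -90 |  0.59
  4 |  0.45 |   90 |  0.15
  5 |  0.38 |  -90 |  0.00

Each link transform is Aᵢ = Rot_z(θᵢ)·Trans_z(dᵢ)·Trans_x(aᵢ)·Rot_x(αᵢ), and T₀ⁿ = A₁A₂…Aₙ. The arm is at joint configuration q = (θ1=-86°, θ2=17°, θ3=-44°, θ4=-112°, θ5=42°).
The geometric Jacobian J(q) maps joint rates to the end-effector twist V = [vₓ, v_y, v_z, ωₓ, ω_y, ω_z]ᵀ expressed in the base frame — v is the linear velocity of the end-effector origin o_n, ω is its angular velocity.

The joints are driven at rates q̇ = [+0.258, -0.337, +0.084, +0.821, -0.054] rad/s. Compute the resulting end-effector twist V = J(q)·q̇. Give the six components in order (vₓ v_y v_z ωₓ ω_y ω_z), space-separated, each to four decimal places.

-0.0865 -0.8800 0.1928 0.9289 -0.4857 0.5349

o_n = [-0.2839, -0.8232, 1.4589]
J₁: ẑ×o_n = [0.8232, -0.2839, 0.0000], ω = ẑ
J2: z=[-0.9976, -0.0698, 0.0000] o=[0.0258, -0.3691, 0.0000] → [-0.1018, 1.4554, 0.4314, -0.9976, -0.0698, 0.0000]
J3: z=[-0.0204, 0.2917, 0.9563] o=[-0.3891, -0.7432, 0.1053] → [0.4713, 0.1282, -0.0290, -0.0204, 0.2917, 0.9563]
J4: z=[0.7639, -0.6125, 0.2031] o=[-0.7559, -0.9752, 0.7851] → [-0.4436, -0.4189, 0.4052, 0.7639, -0.6125, 0.2031]
J5: z=[0.6057, 0.5719, -0.5532] o=[-0.5411, -0.8216, 1.1792] → [0.1591, -0.3117, -0.1481, 0.6057, 0.5719, -0.5532]
V = J·q̇ = [-0.0865, -0.8800, 0.1928, 0.9289, -0.4857, 0.5349]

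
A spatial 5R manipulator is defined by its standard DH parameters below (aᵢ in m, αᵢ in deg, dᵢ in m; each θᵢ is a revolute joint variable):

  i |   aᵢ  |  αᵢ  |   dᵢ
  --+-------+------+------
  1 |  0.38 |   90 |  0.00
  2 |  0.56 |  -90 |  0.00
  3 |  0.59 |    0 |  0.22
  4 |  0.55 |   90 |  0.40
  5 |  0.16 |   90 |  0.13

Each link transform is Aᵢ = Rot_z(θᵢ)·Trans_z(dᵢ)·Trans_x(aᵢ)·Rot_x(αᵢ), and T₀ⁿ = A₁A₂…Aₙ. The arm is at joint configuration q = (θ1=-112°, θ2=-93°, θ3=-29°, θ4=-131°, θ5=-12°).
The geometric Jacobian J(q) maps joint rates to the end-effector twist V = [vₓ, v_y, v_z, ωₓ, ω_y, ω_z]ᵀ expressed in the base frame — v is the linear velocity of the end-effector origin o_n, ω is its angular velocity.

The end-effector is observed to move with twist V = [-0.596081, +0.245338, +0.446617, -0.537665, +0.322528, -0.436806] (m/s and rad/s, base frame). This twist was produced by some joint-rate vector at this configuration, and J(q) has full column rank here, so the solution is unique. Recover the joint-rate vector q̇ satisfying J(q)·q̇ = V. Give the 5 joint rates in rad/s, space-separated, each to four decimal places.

-0.3700 0.4220 -0.7040 0.6100 -0.2100

o_n = [-0.7306, -0.7258, -0.3979]
J₁: ẑ×o_n = [0.7258, -0.7306, 0.0000], ω = ẑ
J2: z=[-0.9272, 0.3746, 0.0000] o=[-0.1424, -0.3523, 0.0000] → [-0.1490, -0.3689, 0.5667, -0.9272, 0.3746, 0.0000]
J3: z=[-0.3741, -0.9259, -0.0523] o=[-0.1314, -0.3252, -0.5592] → [-0.1704, 0.0917, -0.4050, -0.3741, -0.9259, -0.0523]
J4: z=[-0.3741, -0.9259, -0.0523] o=[-0.4688, -0.3967, -1.0861] → [-0.6544, 0.2712, -0.1193, -0.3741, -0.9259, -0.0523]
J5: z=[0.8646, -0.3686, 0.3416] o=[-0.8029, -0.7216, -0.5909] → [-0.0697, -0.1422, 0.0230, 0.8646, -0.3686, 0.3416]
q̇ = J⁺·V = [-0.3700, 0.4220, -0.7040, 0.6100, -0.2100]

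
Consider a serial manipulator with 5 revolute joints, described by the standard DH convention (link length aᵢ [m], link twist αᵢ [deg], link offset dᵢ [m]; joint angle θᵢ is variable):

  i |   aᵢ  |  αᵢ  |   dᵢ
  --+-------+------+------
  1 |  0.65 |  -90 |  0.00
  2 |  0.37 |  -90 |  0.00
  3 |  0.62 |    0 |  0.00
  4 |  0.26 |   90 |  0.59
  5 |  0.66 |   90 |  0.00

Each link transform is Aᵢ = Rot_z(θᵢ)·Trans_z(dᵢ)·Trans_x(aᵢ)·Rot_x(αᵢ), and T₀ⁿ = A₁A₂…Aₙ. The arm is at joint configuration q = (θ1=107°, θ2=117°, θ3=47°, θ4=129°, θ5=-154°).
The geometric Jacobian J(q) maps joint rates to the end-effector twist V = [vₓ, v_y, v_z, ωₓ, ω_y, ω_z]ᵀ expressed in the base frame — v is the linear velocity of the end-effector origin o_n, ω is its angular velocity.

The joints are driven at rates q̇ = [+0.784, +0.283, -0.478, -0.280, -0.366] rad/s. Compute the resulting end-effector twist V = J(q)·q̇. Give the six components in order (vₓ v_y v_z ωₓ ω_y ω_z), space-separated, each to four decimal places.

o_n = [0.4490, 0.0027, -0.8661]
J₁: ẑ×o_n = [-0.0027, 0.4490, 0.0000], ω = ẑ
J2: z=[-0.9563, -0.2924, 0.0000] o=[-0.1900, 0.6216, 0.0000] → [0.2532, -0.8282, 0.7787, -0.9563, -0.2924, 0.0000]
J3: z=[0.2605, -0.8521, 0.4540] o=[-0.1409, 0.4610, -0.3297] → [0.6651, 0.4076, 0.3833, 0.2605, -0.8521, 0.4540]
J4: z=[0.2605, -0.8521, 0.4540] o=[0.3488, 0.4100, -0.7064] → [0.3210, 0.0871, -0.0207, 0.2605, -0.8521, 0.4540]
J5: z=[0.9632, 0.2614, -0.0622] o=[0.4854, 0.0251, -0.2075] → [-0.1735, 0.6367, -0.0121, 0.9632, 0.2614, -0.0622]
V = J·q̇ = [-0.2747, -0.3346, 0.0474, -0.8206, 0.4675, 0.4626]

-0.2747 -0.3346 0.0474 -0.8206 0.4675 0.4626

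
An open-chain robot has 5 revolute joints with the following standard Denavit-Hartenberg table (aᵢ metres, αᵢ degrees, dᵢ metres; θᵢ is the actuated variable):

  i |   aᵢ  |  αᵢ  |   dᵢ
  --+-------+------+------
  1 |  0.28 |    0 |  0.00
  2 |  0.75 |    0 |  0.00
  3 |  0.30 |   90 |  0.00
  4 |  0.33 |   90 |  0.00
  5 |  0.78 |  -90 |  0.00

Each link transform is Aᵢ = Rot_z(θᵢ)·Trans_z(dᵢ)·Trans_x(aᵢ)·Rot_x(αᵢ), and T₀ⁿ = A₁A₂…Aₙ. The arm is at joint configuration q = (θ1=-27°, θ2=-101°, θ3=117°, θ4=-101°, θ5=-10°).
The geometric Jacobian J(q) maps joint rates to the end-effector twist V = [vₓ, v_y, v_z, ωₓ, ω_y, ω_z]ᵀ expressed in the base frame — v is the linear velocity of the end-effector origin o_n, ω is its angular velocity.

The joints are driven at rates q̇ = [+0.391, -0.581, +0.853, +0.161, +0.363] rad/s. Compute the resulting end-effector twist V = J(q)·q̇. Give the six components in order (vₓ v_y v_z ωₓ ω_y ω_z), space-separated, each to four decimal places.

-0.0313 -0.0438 -0.0820 -0.3805 -0.0901 0.7323

o_n = [-0.0976, -0.6024, -1.0780]
J₁: ẑ×o_n = [0.6024, -0.0976, 0.0000], ω = ẑ
J2: z=[0.0000, 0.0000, 1.0000] o=[0.2495, -0.1271, 0.0000] → [0.4753, -0.3471, 0.0000, 0.0000, 0.0000, 1.0000]
J3: z=[0.0000, 0.0000, 1.0000] o=[-0.2123, -0.7181, 0.0000] → [-0.1157, 0.1146, 0.0000, 0.0000, 0.0000, 1.0000]
J4: z=[-0.1908, -0.9816, 0.0000] o=[0.0822, -0.7754, 0.0000] → [1.0582, -0.2057, -0.2095, -0.1908, -0.9816, 0.0000]
J5: z=[-0.9636, 0.1873, 0.1908] o=[0.0204, -0.7634, -0.3239] → [-0.1719, -0.7491, -0.1330, -0.9636, 0.1873, 0.1908]
V = J·q̇ = [-0.0313, -0.0438, -0.0820, -0.3805, -0.0901, 0.7323]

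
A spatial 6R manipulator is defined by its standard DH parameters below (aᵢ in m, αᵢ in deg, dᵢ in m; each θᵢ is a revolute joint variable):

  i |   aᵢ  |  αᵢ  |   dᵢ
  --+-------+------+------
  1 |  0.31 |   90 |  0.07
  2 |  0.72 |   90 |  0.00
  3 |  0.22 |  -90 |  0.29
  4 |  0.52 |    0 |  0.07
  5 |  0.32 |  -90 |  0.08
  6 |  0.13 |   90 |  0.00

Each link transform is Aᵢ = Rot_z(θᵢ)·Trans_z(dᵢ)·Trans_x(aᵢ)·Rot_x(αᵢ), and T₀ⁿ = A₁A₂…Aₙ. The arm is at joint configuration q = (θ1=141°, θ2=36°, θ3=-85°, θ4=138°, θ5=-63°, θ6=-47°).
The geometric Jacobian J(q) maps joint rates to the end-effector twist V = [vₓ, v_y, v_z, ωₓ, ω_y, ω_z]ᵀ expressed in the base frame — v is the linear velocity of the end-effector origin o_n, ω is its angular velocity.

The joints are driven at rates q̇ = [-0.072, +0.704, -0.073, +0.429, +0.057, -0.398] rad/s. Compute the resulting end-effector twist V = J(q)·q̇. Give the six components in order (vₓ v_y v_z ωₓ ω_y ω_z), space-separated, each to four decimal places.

0.6858 -0.0481 0.2429 -0.1105 0.5571 0.2080

o_n = [-0.5855, 0.5794, 0.9998]
J₁: ẑ×o_n = [-0.5794, -0.5855, 0.0000], ω = ẑ
J2: z=[0.6293, 0.7771, 0.0000] o=[-0.2409, 0.1951, 0.0700] → [0.7226, -0.5852, 0.5097, 0.6293, 0.7771, 0.0000]
J3: z=[-0.4568, 0.3699, -0.8090] o=[-0.6936, 0.5617, 0.4932] → [0.2017, 0.1440, -0.0481, -0.4568, 0.3699, -0.8090]
J4: z=[-0.5715, 0.5749, 0.5855] o=[-0.9760, 0.5084, 0.2699] → [0.3781, 0.6458, -0.2651, -0.5715, 0.5749, 0.5855]
J5: z=[-0.5715, 0.5749, 0.5855] o=[-0.5937, 0.7019, 0.5725] → [0.3174, 0.2490, 0.0653, -0.5715, 0.5749, 0.5855]
J6: z=[0.7767, 0.6092, 0.1599] o=[-0.5547, 0.5732, 0.8737] → [0.0758, -0.1029, 0.0236, 0.7767, 0.6092, 0.1599]
V = J·q̇ = [0.6858, -0.0481, 0.2429, -0.1105, 0.5571, 0.2080]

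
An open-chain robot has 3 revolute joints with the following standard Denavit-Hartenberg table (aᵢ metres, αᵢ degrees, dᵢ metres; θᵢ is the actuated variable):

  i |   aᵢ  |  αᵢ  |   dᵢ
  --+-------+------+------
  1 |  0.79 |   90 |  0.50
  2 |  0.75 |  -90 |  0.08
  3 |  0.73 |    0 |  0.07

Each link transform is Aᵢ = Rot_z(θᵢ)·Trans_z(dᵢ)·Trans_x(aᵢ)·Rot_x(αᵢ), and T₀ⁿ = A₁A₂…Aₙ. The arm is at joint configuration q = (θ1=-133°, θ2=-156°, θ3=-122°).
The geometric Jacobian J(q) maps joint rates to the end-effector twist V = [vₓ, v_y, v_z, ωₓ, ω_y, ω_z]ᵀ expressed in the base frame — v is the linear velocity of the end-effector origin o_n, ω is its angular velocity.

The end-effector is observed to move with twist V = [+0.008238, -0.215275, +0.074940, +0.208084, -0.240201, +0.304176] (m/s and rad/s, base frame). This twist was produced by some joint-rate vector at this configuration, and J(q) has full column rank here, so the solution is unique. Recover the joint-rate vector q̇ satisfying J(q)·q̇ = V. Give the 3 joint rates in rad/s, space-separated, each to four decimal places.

o_n = [-0.8432, 0.1208, 0.2883]
J₁: ẑ×o_n = [-0.1208, -0.8432, 0.0000], ω = ẑ
J2: z=[-0.7314, 0.6820, 0.0000] o=[-0.5388, -0.5778, 0.5000] → [-0.1444, -0.1548, -0.3033, -0.7314, 0.6820, 0.0000]
J3: z=[-0.2774, -0.2975, -0.9135] o=[-0.1300, -0.0221, 0.1949] → [0.1028, 0.6774, -0.2518, -0.2774, -0.2975, -0.9135]
q̇ = J⁺·V = [0.3800, -0.3160, 0.0830]

0.3800 -0.3160 0.0830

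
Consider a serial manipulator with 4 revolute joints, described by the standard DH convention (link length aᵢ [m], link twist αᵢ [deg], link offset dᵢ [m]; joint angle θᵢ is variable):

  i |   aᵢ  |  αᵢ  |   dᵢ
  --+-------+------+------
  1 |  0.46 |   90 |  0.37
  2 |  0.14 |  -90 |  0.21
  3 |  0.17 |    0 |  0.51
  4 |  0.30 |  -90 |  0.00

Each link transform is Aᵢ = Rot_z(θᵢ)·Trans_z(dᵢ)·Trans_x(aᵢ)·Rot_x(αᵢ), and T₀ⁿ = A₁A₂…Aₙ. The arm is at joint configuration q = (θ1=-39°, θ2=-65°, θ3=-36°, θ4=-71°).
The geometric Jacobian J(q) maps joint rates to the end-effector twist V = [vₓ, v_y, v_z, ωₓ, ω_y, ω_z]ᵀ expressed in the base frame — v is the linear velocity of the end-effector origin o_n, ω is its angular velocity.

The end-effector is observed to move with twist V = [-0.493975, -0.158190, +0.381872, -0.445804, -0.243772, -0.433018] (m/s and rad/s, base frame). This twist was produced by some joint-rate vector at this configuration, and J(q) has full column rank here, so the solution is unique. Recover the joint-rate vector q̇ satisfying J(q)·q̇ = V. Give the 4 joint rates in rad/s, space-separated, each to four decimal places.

-0.3430 0.4700 -0.7900 0.5770

o_n = [0.4035, -1.0947, 0.4135]
J₁: ẑ×o_n = [1.0947, 0.4035, -0.0000], ω = ẑ
J2: z=[-0.6293, -0.7771, 0.0000] o=[0.3575, -0.2895, 0.3700] → [-0.0338, 0.0274, 0.5424, -0.6293, -0.7771, 0.0000]
J3: z=[0.7043, -0.5704, 0.4226] o=[0.2713, -0.4899, 0.2431] → [0.1584, -0.0642, -0.3506, 0.7043, -0.5704, 0.4226]
J4: z=[0.7043, -0.5704, 0.4226] o=[0.6128, -0.8950, 0.3340] → [0.0390, -0.1445, -0.2600, 0.7043, -0.5704, 0.4226]
q̇ = J⁺·V = [-0.3430, 0.4700, -0.7900, 0.5770]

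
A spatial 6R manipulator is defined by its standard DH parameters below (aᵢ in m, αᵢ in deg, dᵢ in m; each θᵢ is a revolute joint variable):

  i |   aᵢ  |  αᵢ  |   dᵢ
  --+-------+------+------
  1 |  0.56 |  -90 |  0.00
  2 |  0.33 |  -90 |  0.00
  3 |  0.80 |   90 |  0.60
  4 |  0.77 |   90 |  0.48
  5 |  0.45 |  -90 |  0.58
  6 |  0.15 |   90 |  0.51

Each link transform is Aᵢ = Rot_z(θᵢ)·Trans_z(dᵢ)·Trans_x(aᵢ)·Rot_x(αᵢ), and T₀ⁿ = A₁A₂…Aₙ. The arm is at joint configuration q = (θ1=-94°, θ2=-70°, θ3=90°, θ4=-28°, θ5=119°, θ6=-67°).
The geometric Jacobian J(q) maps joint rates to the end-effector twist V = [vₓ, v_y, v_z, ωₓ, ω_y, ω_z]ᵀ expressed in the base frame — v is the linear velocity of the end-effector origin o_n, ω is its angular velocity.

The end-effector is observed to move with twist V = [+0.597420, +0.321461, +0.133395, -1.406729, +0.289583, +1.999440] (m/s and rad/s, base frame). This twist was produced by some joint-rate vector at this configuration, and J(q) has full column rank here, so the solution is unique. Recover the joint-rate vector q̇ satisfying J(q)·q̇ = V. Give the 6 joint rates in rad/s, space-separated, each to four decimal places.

o_n = [-0.5884, -0.7994, 0.9709]
J₁: ẑ×o_n = [0.7994, -0.5884, 0.0000], ω = ẑ
J2: z=[0.9976, -0.0698, 0.0000] o=[-0.0391, -0.5586, 0.0000] → [-0.0677, -0.9685, -0.2785, 0.9976, -0.0698, 0.0000]
J3: z=[-0.0655, -0.9374, -0.3420] o=[-0.0469, -0.6712, 0.3101] → [-0.6633, 0.2285, -0.4992, -0.0655, -0.9374, -0.3420]
J4: z=[-0.0239, -0.3412, 0.9397] o=[-0.8843, -1.1779, 0.1049] → [-0.6511, 0.2987, 0.0919, -0.0239, -0.3412, 0.9397]
J5: z=[0.5262, 0.7949, 0.3020] o=[-1.5503, -0.9553, 0.6796] → [0.1845, 0.1372, -0.6826, 0.5262, 0.7949, 0.3020]
J6: z=[0.7550, -0.2734, -0.5960] o=[-1.0690, -0.7380, 1.1895] → [0.0232, -0.1214, 0.0850, 0.7550, -0.2734, -0.5960]
q̇ = J⁺·V = [0.9830, -0.6850, -0.0640, 0.4080, 0.0620, -0.9940]

0.9830 -0.6850 -0.0640 0.4080 0.0620 -0.9940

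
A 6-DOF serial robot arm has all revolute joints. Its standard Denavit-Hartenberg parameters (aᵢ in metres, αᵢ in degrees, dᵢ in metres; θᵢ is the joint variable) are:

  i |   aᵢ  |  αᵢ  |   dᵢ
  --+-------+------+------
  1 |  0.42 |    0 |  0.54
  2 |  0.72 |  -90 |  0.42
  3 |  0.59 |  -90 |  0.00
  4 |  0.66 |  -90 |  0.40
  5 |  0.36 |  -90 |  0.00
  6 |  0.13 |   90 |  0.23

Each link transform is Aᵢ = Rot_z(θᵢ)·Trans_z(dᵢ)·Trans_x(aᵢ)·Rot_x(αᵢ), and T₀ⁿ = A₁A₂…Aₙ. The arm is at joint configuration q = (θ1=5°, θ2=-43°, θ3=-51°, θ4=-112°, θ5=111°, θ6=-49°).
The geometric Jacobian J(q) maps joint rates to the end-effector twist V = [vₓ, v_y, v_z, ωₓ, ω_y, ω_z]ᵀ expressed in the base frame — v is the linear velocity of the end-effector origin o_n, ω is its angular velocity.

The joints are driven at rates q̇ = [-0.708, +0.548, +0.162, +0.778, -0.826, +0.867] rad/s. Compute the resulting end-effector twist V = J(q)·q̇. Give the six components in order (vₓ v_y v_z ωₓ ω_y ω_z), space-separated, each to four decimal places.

-0.0668 -0.1851 0.2355 -0.1155 -1.0492 -1.2047

o_n = [1.4970, -0.4233, 1.3641]
J₁: ẑ×o_n = [0.4233, 1.4970, -0.0000], ω = ẑ
J2: z=[0.0000, 0.0000, 1.0000] o=[0.4184, 0.0366, 0.5400] → [0.4599, 1.0786, -0.0000, 0.0000, 0.0000, 1.0000]
J3: z=[0.6157, 0.7880, 0.0000] o=[0.9858, -0.4067, 0.9600] → [0.3184, -0.2488, -0.4130, 0.6157, 0.7880, 0.0000]
J4: z=[0.6124, -0.4785, -0.6293] o=[1.2784, -0.6353, 1.4185] → [0.1595, -0.1042, 0.2344, 0.6124, -0.4785, -0.6293]
J5: z=[0.6904, -0.0640, 0.7206] o=[1.7775, -0.2486, 0.9746] → [0.1009, -0.4710, -0.1385, 0.6904, -0.0640, 0.7206]
J6: z=[-0.1400, -0.9891, 0.0463] o=[1.5220, -0.2008, 1.2237] → [-0.1285, 0.0185, 0.0064, -0.1400, -0.9891, 0.0463]
V = J·q̇ = [-0.0668, -0.1851, 0.2355, -0.1155, -1.0492, -1.2047]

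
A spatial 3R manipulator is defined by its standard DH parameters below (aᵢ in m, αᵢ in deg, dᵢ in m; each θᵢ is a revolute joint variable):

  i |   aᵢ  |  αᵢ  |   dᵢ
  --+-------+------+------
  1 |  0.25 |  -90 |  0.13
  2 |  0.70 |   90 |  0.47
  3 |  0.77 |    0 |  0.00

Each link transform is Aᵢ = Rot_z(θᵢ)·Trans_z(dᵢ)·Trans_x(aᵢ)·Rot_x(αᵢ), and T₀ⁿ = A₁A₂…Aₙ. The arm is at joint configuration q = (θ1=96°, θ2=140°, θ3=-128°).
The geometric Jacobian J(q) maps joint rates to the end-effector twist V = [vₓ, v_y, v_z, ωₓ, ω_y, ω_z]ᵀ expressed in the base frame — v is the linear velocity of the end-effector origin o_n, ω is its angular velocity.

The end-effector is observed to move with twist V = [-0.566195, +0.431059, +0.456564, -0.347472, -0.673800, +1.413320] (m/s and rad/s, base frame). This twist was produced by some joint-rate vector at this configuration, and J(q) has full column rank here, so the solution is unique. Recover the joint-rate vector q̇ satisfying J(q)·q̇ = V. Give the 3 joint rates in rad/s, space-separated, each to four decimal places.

0.6580 0.4160 -0.9860

o_n = [0.1280, 0.0908, -0.0152]
J₁: ẑ×o_n = [-0.0908, 0.1280, 0.0000], ω = ẑ
J2: z=[-0.9945, -0.1045, 0.0000] o=[-0.0261, 0.2486, 0.1300] → [0.0152, -0.1444, 0.1731, -0.9945, -0.1045, 0.0000]
J3: z=[-0.0672, 0.6393, -0.7660] o=[-0.4375, -0.3338, -0.3200] → [0.5200, -0.4127, -0.3900, -0.0672, 0.6393, -0.7660]
q̇ = J⁺·V = [0.6580, 0.4160, -0.9860]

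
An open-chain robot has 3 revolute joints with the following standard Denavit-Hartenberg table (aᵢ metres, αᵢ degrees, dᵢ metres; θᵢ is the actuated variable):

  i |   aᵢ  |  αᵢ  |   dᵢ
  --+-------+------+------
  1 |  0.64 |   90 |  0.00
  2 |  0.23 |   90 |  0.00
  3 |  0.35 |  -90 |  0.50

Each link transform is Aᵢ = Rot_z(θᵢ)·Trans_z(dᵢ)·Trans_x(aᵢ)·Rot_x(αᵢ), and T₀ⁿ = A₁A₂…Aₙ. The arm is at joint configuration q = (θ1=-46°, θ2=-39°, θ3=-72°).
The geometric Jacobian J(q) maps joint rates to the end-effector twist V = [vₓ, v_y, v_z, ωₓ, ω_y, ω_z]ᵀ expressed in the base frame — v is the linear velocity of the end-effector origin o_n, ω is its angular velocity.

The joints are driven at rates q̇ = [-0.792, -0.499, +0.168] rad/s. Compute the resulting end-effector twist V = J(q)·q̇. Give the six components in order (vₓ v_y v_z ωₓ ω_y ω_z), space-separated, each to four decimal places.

-0.3433 -0.3412 -0.0093 0.2855 0.4227 -0.9226

o_n = [0.6480, -0.1918, -0.6014]
J₁: ẑ×o_n = [0.1918, 0.6480, -0.0000], ω = ẑ
J2: z=[-0.7193, -0.6947, 0.0000] o=[0.4446, -0.4604, 0.0000] → [0.4178, -0.4326, -0.0519, -0.7193, -0.6947, 0.0000]
J3: z=[-0.4372, 0.4527, -0.7771] o=[0.5687, -0.5890, -0.1447] → [0.1019, -0.2612, -0.2095, -0.4372, 0.4527, -0.7771]
V = J·q̇ = [-0.3433, -0.3412, -0.0093, 0.2855, 0.4227, -0.9226]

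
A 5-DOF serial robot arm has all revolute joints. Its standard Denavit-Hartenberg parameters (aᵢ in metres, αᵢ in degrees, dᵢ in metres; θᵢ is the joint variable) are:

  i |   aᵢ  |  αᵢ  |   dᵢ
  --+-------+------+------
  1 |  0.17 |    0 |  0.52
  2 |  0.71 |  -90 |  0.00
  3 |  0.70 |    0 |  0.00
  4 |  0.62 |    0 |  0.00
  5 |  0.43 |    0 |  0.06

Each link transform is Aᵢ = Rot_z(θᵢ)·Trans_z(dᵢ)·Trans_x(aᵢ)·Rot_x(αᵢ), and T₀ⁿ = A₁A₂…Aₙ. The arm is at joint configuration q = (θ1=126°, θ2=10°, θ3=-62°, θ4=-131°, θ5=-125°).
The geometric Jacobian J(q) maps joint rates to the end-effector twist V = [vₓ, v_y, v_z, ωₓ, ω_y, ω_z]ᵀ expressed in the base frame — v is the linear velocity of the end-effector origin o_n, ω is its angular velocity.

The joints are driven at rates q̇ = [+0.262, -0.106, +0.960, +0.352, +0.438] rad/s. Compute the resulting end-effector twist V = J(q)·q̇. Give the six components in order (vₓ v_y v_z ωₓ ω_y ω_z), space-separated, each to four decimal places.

o_n = [-0.6840, 0.6182, 0.7109]
J₁: ẑ×o_n = [-0.6182, -0.6840, 0.0000], ω = ẑ
J2: z=[0.0000, 0.0000, 1.0000] o=[-0.0999, 0.1375, 0.5200] → [-0.4807, -0.5841, 0.0000, 0.0000, 0.0000, 1.0000]
J3: z=[-0.6947, -0.7193, 0.0000] o=[-0.6107, 0.6307, 0.5200] → [-0.1373, 0.1326, -0.0441, -0.6947, -0.7193, 0.0000]
J4: z=[-0.6947, -0.7193, 0.0000] o=[-0.8471, 0.8590, 1.1381] → [0.3073, -0.2968, 0.2846, -0.6947, -0.7193, 0.0000]
J5: z=[-0.6947, -0.7193, 0.0000] o=[-0.4125, 0.4394, 0.9986] → [0.2070, -0.1999, -0.3196, -0.6947, -0.7193, 0.0000]
V = J·q̇ = [-0.0440, -0.1820, -0.0821, -1.2157, -1.2588, 0.1560]

-0.0440 -0.1820 -0.0821 -1.2157 -1.2588 0.1560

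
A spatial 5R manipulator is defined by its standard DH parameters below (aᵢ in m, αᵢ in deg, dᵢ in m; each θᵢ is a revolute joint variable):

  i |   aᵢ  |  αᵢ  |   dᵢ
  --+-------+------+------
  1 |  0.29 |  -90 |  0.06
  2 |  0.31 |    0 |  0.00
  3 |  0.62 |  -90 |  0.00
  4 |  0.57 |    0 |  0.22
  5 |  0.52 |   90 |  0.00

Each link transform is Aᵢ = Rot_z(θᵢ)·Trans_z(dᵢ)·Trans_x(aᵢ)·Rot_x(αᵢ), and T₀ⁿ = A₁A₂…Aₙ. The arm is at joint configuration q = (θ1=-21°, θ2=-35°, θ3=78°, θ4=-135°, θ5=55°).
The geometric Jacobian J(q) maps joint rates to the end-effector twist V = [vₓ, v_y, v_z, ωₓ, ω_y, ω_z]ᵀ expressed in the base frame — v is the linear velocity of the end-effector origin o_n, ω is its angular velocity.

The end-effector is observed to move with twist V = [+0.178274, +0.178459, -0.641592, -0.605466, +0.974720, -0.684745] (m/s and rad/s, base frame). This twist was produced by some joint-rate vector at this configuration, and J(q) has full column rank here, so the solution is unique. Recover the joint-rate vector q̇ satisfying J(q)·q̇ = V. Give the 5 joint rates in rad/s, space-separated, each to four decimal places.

0.2960 0.0260 0.6670 0.4180 0.9230

o_n = [0.9055, 0.6327, -0.1326]
J₁: ẑ×o_n = [-0.6327, 0.9055, 0.0000], ω = ẑ
J2: z=[0.3584, 0.9336, 0.0000] o=[0.2707, -0.1039, 0.0600] → [-0.1798, 0.0690, -0.3286, 0.3584, 0.9336, 0.0000]
J3: z=[0.3584, 0.9336, 0.0000] o=[0.5078, -0.1949, 0.2378] → [-0.3458, 0.1328, -0.0747, 0.3584, 0.9336, 0.0000]
J4: z=[-0.6367, 0.2444, -0.7314] o=[0.9311, -0.3574, -0.1850] → [0.7369, 0.0521, -0.6241, -0.6367, 0.2444, -0.7314]
J5: z=[-0.6367, 0.2444, -0.7314] o=[0.6603, 0.1783, -0.0710] → [0.3173, -0.2185, -0.3493, -0.6367, 0.2444, -0.7314]
q̇ = J⁺·V = [0.2960, 0.0260, 0.6670, 0.4180, 0.9230]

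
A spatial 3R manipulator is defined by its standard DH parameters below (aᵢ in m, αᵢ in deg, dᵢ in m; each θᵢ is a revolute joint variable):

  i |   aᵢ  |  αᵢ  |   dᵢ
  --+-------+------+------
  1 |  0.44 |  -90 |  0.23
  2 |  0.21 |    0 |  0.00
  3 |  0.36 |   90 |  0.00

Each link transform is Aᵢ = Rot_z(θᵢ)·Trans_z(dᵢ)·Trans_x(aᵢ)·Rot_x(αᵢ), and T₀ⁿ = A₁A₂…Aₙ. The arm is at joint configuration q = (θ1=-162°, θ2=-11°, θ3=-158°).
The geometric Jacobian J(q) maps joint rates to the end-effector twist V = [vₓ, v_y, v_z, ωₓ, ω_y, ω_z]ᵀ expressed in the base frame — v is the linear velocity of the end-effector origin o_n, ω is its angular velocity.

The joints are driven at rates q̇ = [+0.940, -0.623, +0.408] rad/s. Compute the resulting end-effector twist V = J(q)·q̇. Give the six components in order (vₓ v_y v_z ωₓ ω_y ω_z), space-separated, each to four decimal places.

0.1228 -0.2494 0.0524 -0.0664 0.2045 0.9400

o_n = [-0.2784, -0.0905, 0.3388]
J₁: ẑ×o_n = [0.0905, -0.2784, 0.0000], ω = ẑ
J2: z=[0.3090, -0.9511, 0.0000] o=[-0.4185, -0.1360, 0.2300] → [-0.1034, -0.0336, 0.1472, 0.3090, -0.9511, 0.0000]
J3: z=[0.3090, -0.9511, 0.0000] o=[-0.6145, -0.1997, 0.2701] → [-0.0653, -0.0212, 0.3534, 0.3090, -0.9511, 0.0000]
V = J·q̇ = [0.1228, -0.2494, 0.0524, -0.0664, 0.2045, 0.9400]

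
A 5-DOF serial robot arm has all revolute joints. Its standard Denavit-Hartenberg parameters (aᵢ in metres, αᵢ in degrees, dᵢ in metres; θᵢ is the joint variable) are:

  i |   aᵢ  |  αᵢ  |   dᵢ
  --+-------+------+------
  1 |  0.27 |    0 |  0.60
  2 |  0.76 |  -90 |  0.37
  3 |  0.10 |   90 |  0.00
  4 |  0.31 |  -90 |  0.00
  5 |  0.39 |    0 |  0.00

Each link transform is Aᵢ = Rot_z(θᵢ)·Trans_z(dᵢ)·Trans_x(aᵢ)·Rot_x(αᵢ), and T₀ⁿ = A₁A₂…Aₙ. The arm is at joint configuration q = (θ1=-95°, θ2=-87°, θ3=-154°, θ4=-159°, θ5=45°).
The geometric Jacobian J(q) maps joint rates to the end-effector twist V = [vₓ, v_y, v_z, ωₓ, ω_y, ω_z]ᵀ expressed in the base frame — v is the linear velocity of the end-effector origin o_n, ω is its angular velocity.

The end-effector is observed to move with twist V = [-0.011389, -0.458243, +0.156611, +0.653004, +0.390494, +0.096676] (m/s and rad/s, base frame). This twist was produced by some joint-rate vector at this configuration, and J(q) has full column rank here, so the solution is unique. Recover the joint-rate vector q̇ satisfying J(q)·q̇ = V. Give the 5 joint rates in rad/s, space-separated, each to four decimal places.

o_n = [-1.2980, -0.0144, 1.0220]
J₁: ẑ×o_n = [0.0144, -1.2980, 0.0000], ω = ẑ
J2: z=[0.0000, 0.0000, 1.0000] o=[-0.0235, -0.2690, 0.6000] → [-0.2546, -1.2744, 0.0000, 0.0000, 0.0000, 1.0000]
J3: z=[-0.0349, -0.9994, 0.0000] o=[-0.7831, -0.2424, 0.9700] → [-0.0519, 0.0018, -0.5225, -0.0349, -0.9994, 0.0000]
J4: z=[0.4381, -0.0153, -0.8988] o=[-0.6932, -0.2456, 1.0138] → [0.2076, 0.5399, 0.0920, 0.4381, -0.0153, -0.8988]
J5: z=[0.3545, 0.9218, 0.1571] o=[-0.9493, -0.1255, 0.8870] → [0.1070, -0.1026, 0.3607, 0.3545, 0.9218, 0.1571]
q̇ = J⁺·V = [-0.3370, 0.9320, 0.5140, 0.7280, 0.9930]

-0.3370 0.9320 0.5140 0.7280 0.9930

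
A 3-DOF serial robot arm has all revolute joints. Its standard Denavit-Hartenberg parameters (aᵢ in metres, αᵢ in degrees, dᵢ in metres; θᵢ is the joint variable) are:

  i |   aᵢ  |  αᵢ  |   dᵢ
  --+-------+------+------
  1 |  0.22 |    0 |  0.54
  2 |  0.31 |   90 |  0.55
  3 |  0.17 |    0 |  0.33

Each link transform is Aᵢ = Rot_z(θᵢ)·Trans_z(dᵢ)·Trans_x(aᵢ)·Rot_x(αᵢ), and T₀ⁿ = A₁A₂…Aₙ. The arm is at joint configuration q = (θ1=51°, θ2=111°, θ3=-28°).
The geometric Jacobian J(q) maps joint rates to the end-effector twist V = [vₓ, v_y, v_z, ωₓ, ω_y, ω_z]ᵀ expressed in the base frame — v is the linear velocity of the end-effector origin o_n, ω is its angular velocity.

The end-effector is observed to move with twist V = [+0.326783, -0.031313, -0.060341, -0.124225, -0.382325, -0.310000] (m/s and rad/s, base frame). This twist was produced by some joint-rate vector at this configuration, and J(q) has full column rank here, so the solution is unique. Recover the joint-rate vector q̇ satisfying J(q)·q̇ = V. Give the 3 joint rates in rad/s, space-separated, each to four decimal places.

o_n = [-0.1972, 0.6270, 1.0102]
J₁: ẑ×o_n = [-0.6270, -0.1972, 0.0000], ω = ẑ
J2: z=[0.0000, 0.0000, 1.0000] o=[0.1385, 0.1710, 0.5400] → [-0.4560, -0.3356, 0.0000, 0.0000, 0.0000, 1.0000]
J3: z=[0.3090, 0.9511, 0.0000] o=[-0.1564, 0.2668, 1.0900] → [-0.0759, 0.0247, 0.1501, 0.3090, 0.9511, 0.0000]
q̇ = J⁺·V = [-0.9060, 0.5960, -0.4020]

-0.9060 0.5960 -0.4020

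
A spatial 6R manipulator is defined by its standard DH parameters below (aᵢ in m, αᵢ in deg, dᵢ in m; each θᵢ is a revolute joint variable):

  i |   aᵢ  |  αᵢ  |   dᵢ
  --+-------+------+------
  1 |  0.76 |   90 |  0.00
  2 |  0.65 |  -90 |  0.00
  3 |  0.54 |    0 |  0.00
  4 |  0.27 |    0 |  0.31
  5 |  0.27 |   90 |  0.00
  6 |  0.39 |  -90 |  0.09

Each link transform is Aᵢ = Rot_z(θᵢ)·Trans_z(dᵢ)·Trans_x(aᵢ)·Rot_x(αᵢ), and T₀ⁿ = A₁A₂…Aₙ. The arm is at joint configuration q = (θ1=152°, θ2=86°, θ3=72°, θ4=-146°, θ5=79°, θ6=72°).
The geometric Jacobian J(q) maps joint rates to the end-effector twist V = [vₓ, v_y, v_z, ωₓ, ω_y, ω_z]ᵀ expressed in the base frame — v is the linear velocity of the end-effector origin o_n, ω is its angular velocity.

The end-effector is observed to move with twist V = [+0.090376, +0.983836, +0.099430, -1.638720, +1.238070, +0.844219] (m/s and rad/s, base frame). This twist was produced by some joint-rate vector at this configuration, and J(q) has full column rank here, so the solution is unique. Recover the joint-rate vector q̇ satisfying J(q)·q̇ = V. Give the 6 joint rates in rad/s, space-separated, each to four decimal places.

o_n = [-0.2438, -0.0951, 1.3325]
J₁: ẑ×o_n = [0.0951, -0.2438, 0.0000], ω = ẑ
J2: z=[0.4695, 0.8829, 0.0000] o=[-0.6710, 0.3568, 0.0000] → [1.1766, -0.6256, -0.5894, 0.4695, 0.8829, 0.0000]
J3: z=[0.8808, -0.4683, 0.0698] o=[-0.7111, 0.3781, 0.6484] → [-0.2874, -0.5700, -0.1979, 0.8808, -0.4683, 0.0698]
J4: z=[0.8808, -0.4683, 0.0698] o=[-0.9625, -0.0699, 0.8149] → [-0.2407, -0.4058, 0.3144, 0.8808, -0.4683, 0.0698]
J5: z=[0.8808, -0.4683, 0.0698] o=[-0.5721, 0.0165, 0.9107] → [-0.1897, -0.3486, 0.0555, 0.8808, -0.4683, 0.0698]
J6: z=[0.4623, 0.8824, 0.0869] o=[-0.5998, 0.0045, 1.1791] → [0.1441, -0.0400, -0.3602, 0.4623, 0.8824, 0.0869]
q̇ = J⁺·V = [0.9130, -0.5090, -0.9430, -0.1000, -0.9850, 0.8360]

0.9130 -0.5090 -0.9430 -0.1000 -0.9850 0.8360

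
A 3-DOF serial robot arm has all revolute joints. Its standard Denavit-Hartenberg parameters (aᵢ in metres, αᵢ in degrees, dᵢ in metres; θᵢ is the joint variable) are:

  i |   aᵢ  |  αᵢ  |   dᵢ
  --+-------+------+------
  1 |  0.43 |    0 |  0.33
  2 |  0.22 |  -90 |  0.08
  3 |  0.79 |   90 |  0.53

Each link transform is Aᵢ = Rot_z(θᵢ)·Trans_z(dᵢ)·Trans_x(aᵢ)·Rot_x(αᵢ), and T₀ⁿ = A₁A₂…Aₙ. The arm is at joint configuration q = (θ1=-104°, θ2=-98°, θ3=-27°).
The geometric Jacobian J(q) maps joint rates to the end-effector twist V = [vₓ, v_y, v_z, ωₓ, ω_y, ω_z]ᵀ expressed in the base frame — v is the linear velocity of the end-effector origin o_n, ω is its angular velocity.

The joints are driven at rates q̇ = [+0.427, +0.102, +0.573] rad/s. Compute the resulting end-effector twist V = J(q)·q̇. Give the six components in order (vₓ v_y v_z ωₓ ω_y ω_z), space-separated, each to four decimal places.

0.0645 -0.5256 -0.4033 -0.2146 -0.5313 0.5290

o_n = [-1.1592, -0.5625, 0.7687]
J₁: ẑ×o_n = [0.5625, -1.1592, 0.0000], ω = ẑ
J2: z=[0.0000, 0.0000, 1.0000] o=[-0.1040, -0.4172, 0.3300] → [0.1453, -1.0552, 0.0000, 0.0000, 0.0000, 1.0000]
J3: z=[-0.3746, -0.9272, 0.0000] o=[-0.3080, -0.3348, 0.4100] → [-0.3325, 0.1344, -0.7039, -0.3746, -0.9272, 0.0000]
V = J·q̇ = [0.0645, -0.5256, -0.4033, -0.2146, -0.5313, 0.5290]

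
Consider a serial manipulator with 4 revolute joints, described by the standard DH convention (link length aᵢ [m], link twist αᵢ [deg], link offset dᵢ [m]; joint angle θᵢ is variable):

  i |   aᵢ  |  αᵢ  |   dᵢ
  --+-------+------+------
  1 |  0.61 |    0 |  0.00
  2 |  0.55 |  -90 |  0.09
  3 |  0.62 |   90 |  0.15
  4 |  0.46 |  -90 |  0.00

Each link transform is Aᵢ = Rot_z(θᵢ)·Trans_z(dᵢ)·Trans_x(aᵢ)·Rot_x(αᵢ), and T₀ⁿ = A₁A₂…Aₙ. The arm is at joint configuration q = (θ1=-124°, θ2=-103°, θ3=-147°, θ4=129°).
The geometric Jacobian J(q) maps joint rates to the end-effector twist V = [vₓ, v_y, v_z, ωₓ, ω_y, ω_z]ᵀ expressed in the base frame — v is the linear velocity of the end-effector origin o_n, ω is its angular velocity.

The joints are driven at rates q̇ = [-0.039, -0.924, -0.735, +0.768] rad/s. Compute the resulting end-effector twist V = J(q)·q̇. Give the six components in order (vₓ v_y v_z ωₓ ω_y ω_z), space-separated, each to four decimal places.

-0.0651 0.7732 -0.3533 0.8228 0.1954 -1.6071

o_n = [-0.8983, -0.6523, 0.2700]
J₁: ẑ×o_n = [0.6523, -0.8983, 0.0000], ω = ẑ
J2: z=[0.0000, 0.0000, 1.0000] o=[-0.3411, -0.5057, 0.0000] → [0.1466, -0.5572, 0.0000, 0.0000, 0.0000, 1.0000]
J3: z=[-0.7314, -0.6820, 0.0000] o=[-0.7162, -0.1035, 0.0900] → [-0.1228, 0.1317, 0.2772, -0.7314, -0.6820, 0.0000]
J4: z=[0.3714, -0.3983, -0.8387] o=[-0.4713, -0.5861, 0.4277] → [0.0072, 0.4167, -0.1947, 0.3714, -0.3983, -0.8387]
V = J·q̇ = [-0.0651, 0.7732, -0.3533, 0.8228, 0.1954, -1.6071]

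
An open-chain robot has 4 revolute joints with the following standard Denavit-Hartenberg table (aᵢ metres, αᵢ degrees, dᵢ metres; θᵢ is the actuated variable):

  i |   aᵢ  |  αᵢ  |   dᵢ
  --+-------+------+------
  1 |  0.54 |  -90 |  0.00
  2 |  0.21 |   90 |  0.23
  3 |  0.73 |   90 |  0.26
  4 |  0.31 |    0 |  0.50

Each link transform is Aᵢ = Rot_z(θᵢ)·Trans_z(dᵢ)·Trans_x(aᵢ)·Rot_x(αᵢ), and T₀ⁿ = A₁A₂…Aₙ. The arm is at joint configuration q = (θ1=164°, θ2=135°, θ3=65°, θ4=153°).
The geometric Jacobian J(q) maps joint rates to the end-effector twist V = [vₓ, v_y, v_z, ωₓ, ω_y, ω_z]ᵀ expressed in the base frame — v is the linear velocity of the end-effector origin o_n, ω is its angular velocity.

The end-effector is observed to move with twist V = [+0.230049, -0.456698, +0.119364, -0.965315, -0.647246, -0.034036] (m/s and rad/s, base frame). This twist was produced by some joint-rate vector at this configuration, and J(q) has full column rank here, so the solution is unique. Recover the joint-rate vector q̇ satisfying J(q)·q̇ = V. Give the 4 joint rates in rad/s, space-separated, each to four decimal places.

o_n = [-0.3289, -0.3530, -0.8879]
J₁: ẑ×o_n = [0.3530, -0.3289, 0.0000], ω = ẑ
J2: z=[-0.2756, -0.9613, 0.0000] o=[-0.5191, 0.1488, 0.0000] → [0.8535, -0.2447, 0.3212, -0.2756, -0.9613, 0.0000]
J3: z=[-0.6797, 0.1949, -0.7071] o=[-0.4397, -0.1132, -0.1485] → [-0.3137, -0.5810, 0.1414, -0.6797, 0.1949, -0.7071]
J4: z=[0.7325, 0.2296, -0.6409] o=[-0.5891, -0.7586, -0.5505] → [0.1825, 0.0804, 0.2374, 0.7325, 0.2296, -0.6409]
q̇ = J⁺·V = [-0.0920, 0.6220, 0.4890, -0.6300]

-0.0920 0.6220 0.4890 -0.6300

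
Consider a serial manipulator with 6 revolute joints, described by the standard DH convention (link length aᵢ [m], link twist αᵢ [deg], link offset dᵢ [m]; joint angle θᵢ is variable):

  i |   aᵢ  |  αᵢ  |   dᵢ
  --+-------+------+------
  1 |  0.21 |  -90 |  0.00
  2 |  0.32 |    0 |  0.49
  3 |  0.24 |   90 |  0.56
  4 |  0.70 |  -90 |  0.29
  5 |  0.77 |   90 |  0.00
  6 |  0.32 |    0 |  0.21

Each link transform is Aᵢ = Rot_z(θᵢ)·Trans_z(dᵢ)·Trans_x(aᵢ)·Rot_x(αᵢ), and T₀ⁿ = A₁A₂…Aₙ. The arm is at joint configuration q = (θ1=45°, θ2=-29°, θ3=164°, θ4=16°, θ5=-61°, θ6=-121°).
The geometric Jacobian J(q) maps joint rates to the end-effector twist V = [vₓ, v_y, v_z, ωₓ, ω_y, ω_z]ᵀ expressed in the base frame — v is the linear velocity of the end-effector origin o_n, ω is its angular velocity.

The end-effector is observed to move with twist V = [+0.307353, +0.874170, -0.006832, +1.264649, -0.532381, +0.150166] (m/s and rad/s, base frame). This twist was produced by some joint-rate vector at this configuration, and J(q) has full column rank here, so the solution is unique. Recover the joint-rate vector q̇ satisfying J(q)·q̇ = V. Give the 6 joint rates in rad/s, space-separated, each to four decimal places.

0.4490 -0.1250 -0.6290 0.4160 -0.4540 0.3330

o_n = [-0.4539, 0.9738, -1.2697]
J₁: ẑ×o_n = [-0.9738, -0.4539, 0.0000], ω = ẑ
J2: z=[-0.7071, 0.7071, 0.0000] o=[0.1485, 0.1485, 0.0000] → [-0.8978, -0.8978, -0.1577, -0.7071, 0.7071, 0.0000]
J3: z=[-0.7071, 0.7071, 0.0000] o=[-0.0001, 0.6929, 0.1551] → [-1.0075, -1.0075, 0.1222, -0.7071, 0.7071, 0.0000]
J4: z=[0.5000, 0.5000, -0.7071] o=[-0.5161, 0.9689, -0.0146] → [-0.6241, 0.5836, -0.0286, 0.5000, 0.5000, -0.7071]
J5: z=[-0.5419, 0.8175, 0.1949] o=[-0.8439, 0.9139, -0.6954] → [-0.4812, -0.2352, -0.3514, -0.5419, 0.8175, 0.1949]
J6: z=[0.8332, 0.4923, 0.2517] o=[-0.7594, 1.1439, -1.4254] → [0.1194, -0.0528, -0.2921, 0.8332, 0.4923, 0.2517]
q̇ = J⁺·V = [0.4490, -0.1250, -0.6290, 0.4160, -0.4540, 0.3330]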